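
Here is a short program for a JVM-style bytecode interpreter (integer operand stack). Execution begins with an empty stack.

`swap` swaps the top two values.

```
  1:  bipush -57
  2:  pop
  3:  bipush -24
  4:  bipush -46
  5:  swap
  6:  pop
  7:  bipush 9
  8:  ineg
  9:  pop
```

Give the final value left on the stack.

bipush -57 -> -57
pop        -> (empty)
bipush -24 -> -24
bipush -46 -> -24 -46
swap       -> -46 -24
pop        -> -46
bipush 9   -> -46 9
ineg       -> -46 -9
pop        -> -46

-46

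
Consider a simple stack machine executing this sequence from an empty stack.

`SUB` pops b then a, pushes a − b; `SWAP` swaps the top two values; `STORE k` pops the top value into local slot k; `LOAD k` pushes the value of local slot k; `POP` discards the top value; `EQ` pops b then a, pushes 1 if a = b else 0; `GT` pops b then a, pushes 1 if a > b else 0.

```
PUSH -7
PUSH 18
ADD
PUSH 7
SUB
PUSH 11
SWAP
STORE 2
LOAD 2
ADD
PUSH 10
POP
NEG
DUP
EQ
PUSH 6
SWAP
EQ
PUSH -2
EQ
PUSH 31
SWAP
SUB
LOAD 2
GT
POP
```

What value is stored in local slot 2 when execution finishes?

PUSH -7 -> -7
PUSH 18 -> -7 18
ADD     -> 11
PUSH 7  -> 11 7
SUB     -> 4
PUSH 11 -> 4 11
SWAP    -> 11 4
STORE 2 -> 11
LOAD 2  -> 11 4
ADD     -> 15
PUSH 10 -> 15 10
POP     -> 15
NEG     -> -15
DUP     -> -15 -15
EQ      -> 1
PUSH 6  -> 1 6
SWAP    -> 6 1
EQ      -> 0
PUSH -2 -> 0 -2
EQ      -> 0
PUSH 31 -> 0 31
SWAP    -> 31 0
SUB     -> 31
LOAD 2  -> 31 4
GT      -> 1
POP     -> (empty)

4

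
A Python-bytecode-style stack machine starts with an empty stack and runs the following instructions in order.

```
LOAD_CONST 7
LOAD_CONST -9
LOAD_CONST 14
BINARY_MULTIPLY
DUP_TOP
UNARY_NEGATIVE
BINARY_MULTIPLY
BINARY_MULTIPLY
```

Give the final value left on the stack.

LOAD_CONST 7    -> 7
LOAD_CONST -9   -> 7 -9
LOAD_CONST 14   -> 7 -9 14
BINARY_MULTIPLY -> 7 -126
DUP_TOP         -> 7 -126 -126
UNARY_NEGATIVE  -> 7 -126 126
BINARY_MULTIPLY -> 7 -15876
BINARY_MULTIPLY -> -111132

-111132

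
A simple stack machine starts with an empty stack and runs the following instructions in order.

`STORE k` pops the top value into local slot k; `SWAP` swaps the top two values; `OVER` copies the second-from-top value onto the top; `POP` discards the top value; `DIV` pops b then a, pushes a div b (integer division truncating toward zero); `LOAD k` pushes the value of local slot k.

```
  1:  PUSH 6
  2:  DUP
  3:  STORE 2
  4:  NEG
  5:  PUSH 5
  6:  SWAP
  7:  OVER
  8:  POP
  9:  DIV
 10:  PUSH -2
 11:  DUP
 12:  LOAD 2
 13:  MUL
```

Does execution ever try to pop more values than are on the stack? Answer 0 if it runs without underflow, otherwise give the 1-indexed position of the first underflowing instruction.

PUSH 6  -> [6]
DUP     -> [6, 6]
STORE 2 -> [6]
NEG     -> [-6]
PUSH 5  -> [-6, 5]
SWAP    -> [5, -6]
OVER    -> [5, -6, 5]
POP     -> [5, -6]
DIV     -> [0]
PUSH -2 -> [0, -2]
DUP     -> [0, -2, -2]
LOAD 2  -> [0, -2, -2, 6]
MUL     -> [0, -2, -12]

0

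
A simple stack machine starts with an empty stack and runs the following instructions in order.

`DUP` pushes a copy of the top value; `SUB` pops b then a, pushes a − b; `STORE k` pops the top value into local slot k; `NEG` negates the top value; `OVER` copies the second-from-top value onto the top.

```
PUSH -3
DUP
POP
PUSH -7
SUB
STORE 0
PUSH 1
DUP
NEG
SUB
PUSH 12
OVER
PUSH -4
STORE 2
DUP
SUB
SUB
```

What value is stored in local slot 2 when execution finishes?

-4

PUSH -3 : [-3]
DUP     : [-3, -3]
POP     : [-3]
PUSH -7 : [-3, -7]
SUB     : [4]
STORE 0 : []
PUSH 1  : [1]
DUP     : [1, 1]
NEG     : [1, -1]
SUB     : [2]
PUSH 12 : [2, 12]
OVER    : [2, 12, 2]
PUSH -4 : [2, 12, 2, -4]
STORE 2 : [2, 12, 2]
DUP     : [2, 12, 2, 2]
SUB     : [2, 12, 0]
SUB     : [2, 12]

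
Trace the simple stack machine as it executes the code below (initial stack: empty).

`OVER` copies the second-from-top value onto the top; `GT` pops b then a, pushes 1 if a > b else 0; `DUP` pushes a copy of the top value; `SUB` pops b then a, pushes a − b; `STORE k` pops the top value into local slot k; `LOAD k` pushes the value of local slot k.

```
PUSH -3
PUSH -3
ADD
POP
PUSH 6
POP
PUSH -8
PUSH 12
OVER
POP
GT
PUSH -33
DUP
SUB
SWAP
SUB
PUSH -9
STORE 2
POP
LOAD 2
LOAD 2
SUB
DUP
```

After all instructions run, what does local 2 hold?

PUSH -3   [-3]
PUSH -3   [-3, -3]
ADD       [-6]
POP       []
PUSH 6    [6]
POP       []
PUSH -8   [-8]
PUSH 12   [-8, 12]
OVER      [-8, 12, -8]
POP       [-8, 12]
GT        [0]
PUSH -33  [0, -33]
DUP       [0, -33, -33]
SUB       [0, 0]
SWAP      [0, 0]
SUB       [0]
PUSH -9   [0, -9]
STORE 2   [0]
POP       []
LOAD 2    [-9]
LOAD 2    [-9, -9]
SUB       [0]
DUP       [0, 0]

-9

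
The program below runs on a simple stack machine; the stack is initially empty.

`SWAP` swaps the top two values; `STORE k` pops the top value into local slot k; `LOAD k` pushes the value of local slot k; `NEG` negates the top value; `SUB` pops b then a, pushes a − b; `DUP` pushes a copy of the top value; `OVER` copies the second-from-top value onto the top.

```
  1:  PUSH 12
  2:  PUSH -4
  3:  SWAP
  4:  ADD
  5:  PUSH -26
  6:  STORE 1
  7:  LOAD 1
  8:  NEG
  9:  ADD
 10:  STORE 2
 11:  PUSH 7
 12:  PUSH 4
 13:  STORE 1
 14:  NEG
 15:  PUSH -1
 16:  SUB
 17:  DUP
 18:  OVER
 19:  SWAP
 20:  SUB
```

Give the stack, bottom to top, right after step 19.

PUSH 12  : [12]
PUSH -4  : [12, -4]
SWAP     : [-4, 12]
ADD      : [8]
PUSH -26 : [8, -26]
STORE 1  : [8]
LOAD 1   : [8, -26]
NEG      : [8, 26]
ADD      : [34]
STORE 2  : []
PUSH 7   : [7]
PUSH 4   : [7, 4]
STORE 1  : [7]
NEG      : [-7]
PUSH -1  : [-7, -1]
SUB      : [-6]
DUP      : [-6, -6]
OVER     : [-6, -6, -6]
SWAP     : [-6, -6, -6]

[-6, -6, -6]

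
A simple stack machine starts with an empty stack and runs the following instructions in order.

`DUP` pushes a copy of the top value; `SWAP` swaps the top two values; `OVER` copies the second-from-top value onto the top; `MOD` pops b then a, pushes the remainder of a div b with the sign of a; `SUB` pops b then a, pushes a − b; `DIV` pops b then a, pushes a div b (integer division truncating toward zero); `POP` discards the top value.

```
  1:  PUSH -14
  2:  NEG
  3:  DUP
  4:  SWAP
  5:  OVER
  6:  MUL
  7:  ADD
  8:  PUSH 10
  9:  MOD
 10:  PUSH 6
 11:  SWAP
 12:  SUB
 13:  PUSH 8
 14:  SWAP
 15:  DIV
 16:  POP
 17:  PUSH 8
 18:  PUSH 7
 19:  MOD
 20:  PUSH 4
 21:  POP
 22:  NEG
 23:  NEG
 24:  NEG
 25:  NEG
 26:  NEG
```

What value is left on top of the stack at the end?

PUSH -14 → [-14]
NEG      → [14]
DUP      → [14, 14]
SWAP     → [14, 14]
OVER     → [14, 14, 14]
MUL      → [14, 196]
ADD      → [210]
PUSH 10  → [210, 10]
MOD      → [0]
PUSH 6   → [0, 6]
SWAP     → [6, 0]
SUB      → [6]
PUSH 8   → [6, 8]
SWAP     → [8, 6]
DIV      → [1]
POP      → []
PUSH 8   → [8]
PUSH 7   → [8, 7]
MOD      → [1]
PUSH 4   → [1, 4]
POP      → [1]
NEG      → [-1]
NEG      → [1]
NEG      → [-1]
NEG      → [1]
NEG      → [-1]

-1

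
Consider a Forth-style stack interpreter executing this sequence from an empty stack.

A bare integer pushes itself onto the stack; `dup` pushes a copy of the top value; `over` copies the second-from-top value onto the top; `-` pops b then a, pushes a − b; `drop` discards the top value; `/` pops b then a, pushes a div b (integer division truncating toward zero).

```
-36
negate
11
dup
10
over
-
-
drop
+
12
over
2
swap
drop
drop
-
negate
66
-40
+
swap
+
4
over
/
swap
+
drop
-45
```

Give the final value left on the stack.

-45

-36    -> -36
negate -> 36
11     -> 36 11
dup    -> 36 11 11
10     -> 36 11 11 10
over   -> 36 11 11 10 11
-      -> 36 11 11 -1
-      -> 36 11 12
drop   -> 36 11
+      -> 47
12     -> 47 12
over   -> 47 12 47
2      -> 47 12 47 2
swap   -> 47 12 2 47
drop   -> 47 12 2
drop   -> 47 12
-      -> 35
negate -> -35
66     -> -35 66
-40    -> -35 66 -40
+      -> -35 26
swap   -> 26 -35
+      -> -9
4      -> -9 4
over   -> -9 4 -9
/      -> -9 0
swap   -> 0 -9
+      -> -9
drop   -> (empty)
-45    -> -45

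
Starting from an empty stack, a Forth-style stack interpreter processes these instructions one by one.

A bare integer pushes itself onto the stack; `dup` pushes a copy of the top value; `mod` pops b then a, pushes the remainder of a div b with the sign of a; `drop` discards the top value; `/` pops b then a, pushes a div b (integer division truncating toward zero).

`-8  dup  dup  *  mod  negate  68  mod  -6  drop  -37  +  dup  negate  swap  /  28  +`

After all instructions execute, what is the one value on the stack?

-8      [-8]
dup     [-8, -8]
dup     [-8, -8, -8]
*       [-8, 64]
mod     [-8]
negate  [8]
68      [8, 68]
mod     [8]
-6      [8, -6]
drop    [8]
-37     [8, -37]
+       [-29]
dup     [-29, -29]
negate  [-29, 29]
swap    [29, -29]
/       [-1]
28      [-1, 28]
+       [27]

27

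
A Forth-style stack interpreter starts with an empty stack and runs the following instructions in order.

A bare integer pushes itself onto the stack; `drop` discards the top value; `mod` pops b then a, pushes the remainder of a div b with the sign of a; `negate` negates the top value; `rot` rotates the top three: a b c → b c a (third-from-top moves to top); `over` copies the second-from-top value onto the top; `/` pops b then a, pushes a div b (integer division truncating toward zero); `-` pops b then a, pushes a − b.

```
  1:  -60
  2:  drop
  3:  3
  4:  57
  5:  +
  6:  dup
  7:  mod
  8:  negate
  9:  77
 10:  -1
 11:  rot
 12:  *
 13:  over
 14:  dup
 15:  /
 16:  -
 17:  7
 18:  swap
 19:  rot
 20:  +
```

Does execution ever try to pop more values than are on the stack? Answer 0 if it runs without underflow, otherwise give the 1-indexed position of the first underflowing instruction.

0

-60     -60
drop    (empty)
3       3
57      3 57
+       60
dup     60 60
mod     0
negate  0
77      0 77
-1      0 77 -1
rot     77 -1 0
*       77 0
over    77 0 77
dup     77 0 77 77
/       77 0 1
-       77 -1
7       77 -1 7
swap    77 7 -1
rot     7 -1 77
+       7 76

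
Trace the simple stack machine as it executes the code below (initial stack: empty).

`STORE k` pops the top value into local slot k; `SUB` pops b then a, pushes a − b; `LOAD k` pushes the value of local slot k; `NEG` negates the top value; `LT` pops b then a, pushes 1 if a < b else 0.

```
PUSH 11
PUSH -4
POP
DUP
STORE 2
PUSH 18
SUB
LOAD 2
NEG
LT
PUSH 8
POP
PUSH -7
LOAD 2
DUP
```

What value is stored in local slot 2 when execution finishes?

PUSH 11 : [11]
PUSH -4 : [11, -4]
POP     : [11]
DUP     : [11, 11]
STORE 2 : [11]
PUSH 18 : [11, 18]
SUB     : [-7]
LOAD 2  : [-7, 11]
NEG     : [-7, -11]
LT      : [0]
PUSH 8  : [0, 8]
POP     : [0]
PUSH -7 : [0, -7]
LOAD 2  : [0, -7, 11]
DUP     : [0, -7, 11, 11]

11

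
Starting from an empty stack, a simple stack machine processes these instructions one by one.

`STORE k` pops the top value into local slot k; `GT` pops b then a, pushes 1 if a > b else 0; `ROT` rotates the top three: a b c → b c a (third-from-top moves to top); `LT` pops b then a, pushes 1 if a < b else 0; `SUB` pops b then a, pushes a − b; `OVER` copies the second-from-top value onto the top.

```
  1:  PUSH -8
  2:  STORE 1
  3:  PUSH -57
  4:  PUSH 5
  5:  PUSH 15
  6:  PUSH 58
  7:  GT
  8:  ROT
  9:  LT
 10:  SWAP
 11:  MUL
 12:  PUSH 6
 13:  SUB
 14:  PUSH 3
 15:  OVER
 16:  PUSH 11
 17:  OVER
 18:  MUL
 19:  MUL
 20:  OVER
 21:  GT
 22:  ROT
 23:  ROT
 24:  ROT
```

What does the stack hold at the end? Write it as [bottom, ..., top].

[-6, 3, 1]

PUSH -8  -> [-8]
STORE 1  -> []
PUSH -57 -> [-57]
PUSH 5   -> [-57, 5]
PUSH 15  -> [-57, 5, 15]
PUSH 58  -> [-57, 5, 15, 58]
GT       -> [-57, 5, 0]
ROT      -> [5, 0, -57]
LT       -> [5, 0]
SWAP     -> [0, 5]
MUL      -> [0]
PUSH 6   -> [0, 6]
SUB      -> [-6]
PUSH 3   -> [-6, 3]
OVER     -> [-6, 3, -6]
PUSH 11  -> [-6, 3, -6, 11]
OVER     -> [-6, 3, -6, 11, -6]
MUL      -> [-6, 3, -6, -66]
MUL      -> [-6, 3, 396]
OVER     -> [-6, 3, 396, 3]
GT       -> [-6, 3, 1]
ROT      -> [3, 1, -6]
ROT      -> [1, -6, 3]
ROT      -> [-6, 3, 1]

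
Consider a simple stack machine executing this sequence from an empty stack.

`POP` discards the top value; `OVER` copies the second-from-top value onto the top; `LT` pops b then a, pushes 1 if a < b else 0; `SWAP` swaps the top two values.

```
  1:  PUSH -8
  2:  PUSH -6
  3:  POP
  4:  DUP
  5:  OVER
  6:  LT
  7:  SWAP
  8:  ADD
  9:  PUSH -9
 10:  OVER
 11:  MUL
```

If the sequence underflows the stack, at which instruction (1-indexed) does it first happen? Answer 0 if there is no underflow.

0

PUSH -8 → [-8]
PUSH -6 → [-8, -6]
POP     → [-8]
DUP     → [-8, -8]
OVER    → [-8, -8, -8]
LT      → [-8, 0]
SWAP    → [0, -8]
ADD     → [-8]
PUSH -9 → [-8, -9]
OVER    → [-8, -9, -8]
MUL     → [-8, 72]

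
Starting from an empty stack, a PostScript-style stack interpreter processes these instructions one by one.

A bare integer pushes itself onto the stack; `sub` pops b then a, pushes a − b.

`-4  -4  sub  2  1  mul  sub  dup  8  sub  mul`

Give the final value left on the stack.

20

-4  : -4
-4  : -4 -4
sub : 0
2   : 0 2
1   : 0 2 1
mul : 0 2
sub : -2
dup : -2 -2
8   : -2 -2 8
sub : -2 -10
mul : 20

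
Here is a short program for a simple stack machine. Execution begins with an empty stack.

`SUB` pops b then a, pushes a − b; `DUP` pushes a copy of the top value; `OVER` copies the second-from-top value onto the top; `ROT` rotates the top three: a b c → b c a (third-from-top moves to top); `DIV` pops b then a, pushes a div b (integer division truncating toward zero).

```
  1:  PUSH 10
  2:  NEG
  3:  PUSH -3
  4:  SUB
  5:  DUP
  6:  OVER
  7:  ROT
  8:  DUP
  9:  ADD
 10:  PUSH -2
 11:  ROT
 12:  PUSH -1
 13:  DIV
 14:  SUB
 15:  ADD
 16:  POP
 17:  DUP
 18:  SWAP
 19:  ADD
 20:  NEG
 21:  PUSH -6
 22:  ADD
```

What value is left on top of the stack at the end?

8

PUSH 10 -> 10
NEG     -> -10
PUSH -3 -> -10 -3
SUB     -> -7
DUP     -> -7 -7
OVER    -> -7 -7 -7
ROT     -> -7 -7 -7
DUP     -> -7 -7 -7 -7
ADD     -> -7 -7 -14
PUSH -2 -> -7 -7 -14 -2
ROT     -> -7 -14 -2 -7
PUSH -1 -> -7 -14 -2 -7 -1
DIV     -> -7 -14 -2 7
SUB     -> -7 -14 -9
ADD     -> -7 -23
POP     -> -7
DUP     -> -7 -7
SWAP    -> -7 -7
ADD     -> -14
NEG     -> 14
PUSH -6 -> 14 -6
ADD     -> 8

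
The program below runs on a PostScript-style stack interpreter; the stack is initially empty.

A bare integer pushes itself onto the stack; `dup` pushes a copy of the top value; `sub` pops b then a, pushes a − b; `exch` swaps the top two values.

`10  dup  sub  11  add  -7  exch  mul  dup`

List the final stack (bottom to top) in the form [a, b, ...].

[-77, -77]

10   : [10]
dup  : [10, 10]
sub  : [0]
11   : [0, 11]
add  : [11]
-7   : [11, -7]
exch : [-7, 11]
mul  : [-77]
dup  : [-77, -77]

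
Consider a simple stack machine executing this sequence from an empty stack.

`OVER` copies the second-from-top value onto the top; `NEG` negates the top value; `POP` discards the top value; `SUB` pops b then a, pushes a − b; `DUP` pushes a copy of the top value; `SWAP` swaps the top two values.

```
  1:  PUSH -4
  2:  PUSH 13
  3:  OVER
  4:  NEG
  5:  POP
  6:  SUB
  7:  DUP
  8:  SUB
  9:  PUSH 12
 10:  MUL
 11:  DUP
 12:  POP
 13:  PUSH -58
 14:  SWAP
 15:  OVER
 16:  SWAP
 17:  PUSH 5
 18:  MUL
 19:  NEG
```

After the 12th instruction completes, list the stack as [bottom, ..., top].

[0]

PUSH -4  -4
PUSH 13  -4 13
OVER     -4 13 -4
NEG      -4 13 4
POP      -4 13
SUB      -17
DUP      -17 -17
SUB      0
PUSH 12  0 12
MUL      0
DUP      0 0
POP      0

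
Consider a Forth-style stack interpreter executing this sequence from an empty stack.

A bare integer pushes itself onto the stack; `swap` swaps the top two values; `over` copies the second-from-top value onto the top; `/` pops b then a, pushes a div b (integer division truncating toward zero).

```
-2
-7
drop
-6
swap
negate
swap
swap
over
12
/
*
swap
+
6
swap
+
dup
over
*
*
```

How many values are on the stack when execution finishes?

-2     : -2
-7     : -2 -7
drop   : -2
-6     : -2 -6
swap   : -6 -2
negate : -6 2
swap   : 2 -6
swap   : -6 2
over   : -6 2 -6
12     : -6 2 -6 12
/      : -6 2 0
*      : -6 0
swap   : 0 -6
+      : -6
6      : -6 6
swap   : 6 -6
+      : 0
dup    : 0 0
over   : 0 0 0
*      : 0 0
*      : 0

1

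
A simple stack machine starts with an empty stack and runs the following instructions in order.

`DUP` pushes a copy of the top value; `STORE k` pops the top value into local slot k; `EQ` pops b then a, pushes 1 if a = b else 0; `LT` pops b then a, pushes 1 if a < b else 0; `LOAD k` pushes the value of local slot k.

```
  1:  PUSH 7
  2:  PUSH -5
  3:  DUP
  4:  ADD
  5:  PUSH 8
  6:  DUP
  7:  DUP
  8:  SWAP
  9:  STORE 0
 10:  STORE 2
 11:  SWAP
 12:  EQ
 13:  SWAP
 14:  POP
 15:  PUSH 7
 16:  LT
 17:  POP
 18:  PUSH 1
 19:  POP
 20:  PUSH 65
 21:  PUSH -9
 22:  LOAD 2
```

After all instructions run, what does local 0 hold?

8

PUSH 7   [7]
PUSH -5  [7, -5]
DUP      [7, -5, -5]
ADD      [7, -10]
PUSH 8   [7, -10, 8]
DUP      [7, -10, 8, 8]
DUP      [7, -10, 8, 8, 8]
SWAP     [7, -10, 8, 8, 8]
STORE 0  [7, -10, 8, 8]
STORE 2  [7, -10, 8]
SWAP     [7, 8, -10]
EQ       [7, 0]
SWAP     [0, 7]
POP      [0]
PUSH 7   [0, 7]
LT       [1]
POP      []
PUSH 1   [1]
POP      []
PUSH 65  [65]
PUSH -9  [65, -9]
LOAD 2   [65, -9, 8]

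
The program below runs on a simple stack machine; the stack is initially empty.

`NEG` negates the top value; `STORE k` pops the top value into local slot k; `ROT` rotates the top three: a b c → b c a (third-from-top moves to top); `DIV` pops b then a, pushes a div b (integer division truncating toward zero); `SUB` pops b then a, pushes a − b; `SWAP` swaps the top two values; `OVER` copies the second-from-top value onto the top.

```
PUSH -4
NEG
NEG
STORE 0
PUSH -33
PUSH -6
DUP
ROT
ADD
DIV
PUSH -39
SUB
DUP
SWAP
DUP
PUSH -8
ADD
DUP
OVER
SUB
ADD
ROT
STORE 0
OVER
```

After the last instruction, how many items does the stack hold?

3

PUSH -4  → [-4]
NEG      → [4]
NEG      → [-4]
STORE 0  → []
PUSH -33 → [-33]
PUSH -6  → [-33, -6]
DUP      → [-33, -6, -6]
ROT      → [-6, -6, -33]
ADD      → [-6, -39]
DIV      → [0]
PUSH -39 → [0, -39]
SUB      → [39]
DUP      → [39, 39]
SWAP     → [39, 39]
DUP      → [39, 39, 39]
PUSH -8  → [39, 39, 39, -8]
ADD      → [39, 39, 31]
DUP      → [39, 39, 31, 31]
OVER     → [39, 39, 31, 31, 31]
SUB      → [39, 39, 31, 0]
ADD      → [39, 39, 31]
ROT      → [39, 31, 39]
STORE 0  → [39, 31]
OVER     → [39, 31, 39]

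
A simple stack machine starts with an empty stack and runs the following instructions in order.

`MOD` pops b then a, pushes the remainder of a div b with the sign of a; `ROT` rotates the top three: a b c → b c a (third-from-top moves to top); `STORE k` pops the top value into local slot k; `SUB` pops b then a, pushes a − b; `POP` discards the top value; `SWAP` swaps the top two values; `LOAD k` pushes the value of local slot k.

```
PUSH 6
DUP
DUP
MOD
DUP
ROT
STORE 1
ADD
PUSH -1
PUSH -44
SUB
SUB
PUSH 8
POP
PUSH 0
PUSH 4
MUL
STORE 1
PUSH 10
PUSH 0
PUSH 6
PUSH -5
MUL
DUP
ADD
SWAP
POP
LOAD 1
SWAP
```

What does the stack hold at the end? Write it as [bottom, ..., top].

PUSH 6    [6]
DUP       [6, 6]
DUP       [6, 6, 6]
MOD       [6, 0]
DUP       [6, 0, 0]
ROT       [0, 0, 6]
STORE 1   [0, 0]
ADD       [0]
PUSH -1   [0, -1]
PUSH -44  [0, -1, -44]
SUB       [0, 43]
SUB       [-43]
PUSH 8    [-43, 8]
POP       [-43]
PUSH 0    [-43, 0]
PUSH 4    [-43, 0, 4]
MUL       [-43, 0]
STORE 1   [-43]
PUSH 10   [-43, 10]
PUSH 0    [-43, 10, 0]
PUSH 6    [-43, 10, 0, 6]
PUSH -5   [-43, 10, 0, 6, -5]
MUL       [-43, 10, 0, -30]
DUP       [-43, 10, 0, -30, -30]
ADD       [-43, 10, 0, -60]
SWAP      [-43, 10, -60, 0]
POP       [-43, 10, -60]
LOAD 1    [-43, 10, -60, 0]
SWAP      [-43, 10, 0, -60]

[-43, 10, 0, -60]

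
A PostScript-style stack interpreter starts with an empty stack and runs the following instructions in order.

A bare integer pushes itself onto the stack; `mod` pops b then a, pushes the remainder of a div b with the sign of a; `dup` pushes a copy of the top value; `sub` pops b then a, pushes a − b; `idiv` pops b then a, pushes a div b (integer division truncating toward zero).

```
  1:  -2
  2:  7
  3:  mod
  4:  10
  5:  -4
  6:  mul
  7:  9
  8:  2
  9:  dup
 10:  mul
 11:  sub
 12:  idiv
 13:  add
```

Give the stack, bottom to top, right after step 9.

[-2, -40, 9, 2, 2]

-2   [-2]
7    [-2, 7]
mod  [-2]
10   [-2, 10]
-4   [-2, 10, -4]
mul  [-2, -40]
9    [-2, -40, 9]
2    [-2, -40, 9, 2]
dup  [-2, -40, 9, 2, 2]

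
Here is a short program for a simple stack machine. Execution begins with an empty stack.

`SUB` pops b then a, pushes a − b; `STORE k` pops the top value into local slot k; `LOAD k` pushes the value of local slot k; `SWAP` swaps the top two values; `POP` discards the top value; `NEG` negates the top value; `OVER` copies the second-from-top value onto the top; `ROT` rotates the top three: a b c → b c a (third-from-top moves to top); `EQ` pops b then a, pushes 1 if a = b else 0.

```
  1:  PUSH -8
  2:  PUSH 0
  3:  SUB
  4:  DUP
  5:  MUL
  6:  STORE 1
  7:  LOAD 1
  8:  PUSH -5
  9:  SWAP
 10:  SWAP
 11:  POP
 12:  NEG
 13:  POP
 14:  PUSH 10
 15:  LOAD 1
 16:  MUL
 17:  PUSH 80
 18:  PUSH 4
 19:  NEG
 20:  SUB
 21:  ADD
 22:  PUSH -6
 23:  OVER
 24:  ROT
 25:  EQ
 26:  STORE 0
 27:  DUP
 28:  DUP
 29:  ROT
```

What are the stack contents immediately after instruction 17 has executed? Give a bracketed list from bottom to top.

PUSH -8 : -8
PUSH 0  : -8 0
SUB     : -8
DUP     : -8 -8
MUL     : 64
STORE 1 : (empty)
LOAD 1  : 64
PUSH -5 : 64 -5
SWAP    : -5 64
SWAP    : 64 -5
POP     : 64
NEG     : -64
POP     : (empty)
PUSH 10 : 10
LOAD 1  : 10 64
MUL     : 640
PUSH 80 : 640 80

[640, 80]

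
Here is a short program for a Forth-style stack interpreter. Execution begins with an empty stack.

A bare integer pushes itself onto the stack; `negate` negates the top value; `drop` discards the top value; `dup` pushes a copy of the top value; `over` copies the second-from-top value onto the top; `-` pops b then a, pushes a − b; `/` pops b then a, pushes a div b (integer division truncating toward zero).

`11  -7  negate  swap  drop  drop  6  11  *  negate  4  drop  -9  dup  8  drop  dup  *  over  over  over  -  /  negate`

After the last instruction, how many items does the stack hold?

4

11     → 11
-7     → 11 -7
negate → 11 7
swap   → 7 11
drop   → 7
drop   → (empty)
6      → 6
11     → 6 11
*      → 66
negate → -66
4      → -66 4
drop   → -66
-9     → -66 -9
dup    → -66 -9 -9
8      → -66 -9 -9 8
drop   → -66 -9 -9
dup    → -66 -9 -9 -9
*      → -66 -9 81
over   → -66 -9 81 -9
over   → -66 -9 81 -9 81
over   → -66 -9 81 -9 81 -9
-      → -66 -9 81 -9 90
/      → -66 -9 81 0
negate → -66 -9 81 0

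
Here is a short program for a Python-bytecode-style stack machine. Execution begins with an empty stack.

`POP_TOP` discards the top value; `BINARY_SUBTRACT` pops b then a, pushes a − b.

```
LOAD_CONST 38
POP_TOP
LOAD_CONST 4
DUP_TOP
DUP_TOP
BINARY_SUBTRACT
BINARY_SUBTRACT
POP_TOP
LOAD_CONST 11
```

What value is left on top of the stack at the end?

11

LOAD_CONST 38   → [38]
POP_TOP         → []
LOAD_CONST 4    → [4]
DUP_TOP         → [4, 4]
DUP_TOP         → [4, 4, 4]
BINARY_SUBTRACT → [4, 0]
BINARY_SUBTRACT → [4]
POP_TOP         → []
LOAD_CONST 11   → [11]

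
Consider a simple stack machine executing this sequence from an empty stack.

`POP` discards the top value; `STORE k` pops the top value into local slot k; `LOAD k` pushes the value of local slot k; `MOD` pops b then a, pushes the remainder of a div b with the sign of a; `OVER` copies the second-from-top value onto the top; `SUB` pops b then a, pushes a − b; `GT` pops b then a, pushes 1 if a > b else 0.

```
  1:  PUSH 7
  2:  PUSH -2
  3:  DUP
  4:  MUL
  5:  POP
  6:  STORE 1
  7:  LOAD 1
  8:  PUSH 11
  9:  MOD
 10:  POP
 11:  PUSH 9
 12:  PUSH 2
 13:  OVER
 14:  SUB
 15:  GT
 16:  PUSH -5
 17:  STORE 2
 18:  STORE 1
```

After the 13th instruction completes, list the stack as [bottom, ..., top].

PUSH 7  → [7]
PUSH -2 → [7, -2]
DUP     → [7, -2, -2]
MUL     → [7, 4]
POP     → [7]
STORE 1 → []
LOAD 1  → [7]
PUSH 11 → [7, 11]
MOD     → [7]
POP     → []
PUSH 9  → [9]
PUSH 2  → [9, 2]
OVER    → [9, 2, 9]

[9, 2, 9]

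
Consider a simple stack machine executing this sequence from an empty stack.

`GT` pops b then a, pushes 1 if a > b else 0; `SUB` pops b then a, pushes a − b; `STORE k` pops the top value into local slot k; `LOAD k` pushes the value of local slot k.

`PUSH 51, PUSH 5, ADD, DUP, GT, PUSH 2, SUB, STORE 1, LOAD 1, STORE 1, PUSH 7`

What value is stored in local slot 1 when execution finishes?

-2

PUSH 51 -> 51
PUSH 5  -> 51 5
ADD     -> 56
DUP     -> 56 56
GT      -> 0
PUSH 2  -> 0 2
SUB     -> -2
STORE 1 -> (empty)
LOAD 1  -> -2
STORE 1 -> (empty)
PUSH 7  -> 7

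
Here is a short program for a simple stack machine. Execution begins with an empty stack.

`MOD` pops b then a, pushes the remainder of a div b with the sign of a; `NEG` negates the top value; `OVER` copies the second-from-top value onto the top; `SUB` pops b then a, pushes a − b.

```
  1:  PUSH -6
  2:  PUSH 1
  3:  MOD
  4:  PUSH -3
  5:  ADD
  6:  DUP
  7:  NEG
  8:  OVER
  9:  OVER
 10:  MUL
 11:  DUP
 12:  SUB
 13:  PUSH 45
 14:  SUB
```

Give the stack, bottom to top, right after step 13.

PUSH -6 -> -6
PUSH 1  -> -6 1
MOD     -> 0
PUSH -3 -> 0 -3
ADD     -> -3
DUP     -> -3 -3
NEG     -> -3 3
OVER    -> -3 3 -3
OVER    -> -3 3 -3 3
MUL     -> -3 3 -9
DUP     -> -3 3 -9 -9
SUB     -> -3 3 0
PUSH 45 -> -3 3 0 45

[-3, 3, 0, 45]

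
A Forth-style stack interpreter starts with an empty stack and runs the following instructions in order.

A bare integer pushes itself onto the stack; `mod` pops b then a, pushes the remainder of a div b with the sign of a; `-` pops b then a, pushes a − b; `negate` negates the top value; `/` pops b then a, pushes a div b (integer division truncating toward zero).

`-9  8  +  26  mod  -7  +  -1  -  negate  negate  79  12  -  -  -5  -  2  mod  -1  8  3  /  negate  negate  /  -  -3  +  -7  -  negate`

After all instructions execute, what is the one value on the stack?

-9     -> [-9]
8      -> [-9, 8]
+      -> [-1]
26     -> [-1, 26]
mod    -> [-1]
-7     -> [-1, -7]
+      -> [-8]
-1     -> [-8, -1]
-      -> [-7]
negate -> [7]
negate -> [-7]
79     -> [-7, 79]
12     -> [-7, 79, 12]
-      -> [-7, 67]
-      -> [-74]
-5     -> [-74, -5]
-      -> [-69]
2      -> [-69, 2]
mod    -> [-1]
-1     -> [-1, -1]
8      -> [-1, -1, 8]
3      -> [-1, -1, 8, 3]
/      -> [-1, -1, 2]
negate -> [-1, -1, -2]
negate -> [-1, -1, 2]
/      -> [-1, 0]
-      -> [-1]
-3     -> [-1, -3]
+      -> [-4]
-7     -> [-4, -7]
-      -> [3]
negate -> [-3]

-3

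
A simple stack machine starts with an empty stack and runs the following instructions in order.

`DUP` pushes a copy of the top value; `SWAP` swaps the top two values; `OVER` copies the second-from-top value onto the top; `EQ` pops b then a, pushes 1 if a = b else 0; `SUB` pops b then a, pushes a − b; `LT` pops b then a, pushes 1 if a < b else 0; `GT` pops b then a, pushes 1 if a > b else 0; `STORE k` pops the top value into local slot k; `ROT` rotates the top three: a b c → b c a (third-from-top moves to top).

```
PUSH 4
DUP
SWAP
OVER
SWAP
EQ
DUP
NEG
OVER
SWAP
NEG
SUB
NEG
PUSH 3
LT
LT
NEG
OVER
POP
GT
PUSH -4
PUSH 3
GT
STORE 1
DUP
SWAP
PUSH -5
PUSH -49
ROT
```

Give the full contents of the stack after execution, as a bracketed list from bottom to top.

PUSH 4    4
DUP       4 4
SWAP      4 4
OVER      4 4 4
SWAP      4 4 4
EQ        4 1
DUP       4 1 1
NEG       4 1 -1
OVER      4 1 -1 1
SWAP      4 1 1 -1
NEG       4 1 1 1
SUB       4 1 0
NEG       4 1 0
PUSH 3    4 1 0 3
LT        4 1 1
LT        4 0
NEG       4 0
OVER      4 0 4
POP       4 0
GT        1
PUSH -4   1 -4
PUSH 3    1 -4 3
GT        1 0
STORE 1   1
DUP       1 1
SWAP      1 1
PUSH -5   1 1 -5
PUSH -49  1 1 -5 -49
ROT       1 -5 -49 1

[1, -5, -49, 1]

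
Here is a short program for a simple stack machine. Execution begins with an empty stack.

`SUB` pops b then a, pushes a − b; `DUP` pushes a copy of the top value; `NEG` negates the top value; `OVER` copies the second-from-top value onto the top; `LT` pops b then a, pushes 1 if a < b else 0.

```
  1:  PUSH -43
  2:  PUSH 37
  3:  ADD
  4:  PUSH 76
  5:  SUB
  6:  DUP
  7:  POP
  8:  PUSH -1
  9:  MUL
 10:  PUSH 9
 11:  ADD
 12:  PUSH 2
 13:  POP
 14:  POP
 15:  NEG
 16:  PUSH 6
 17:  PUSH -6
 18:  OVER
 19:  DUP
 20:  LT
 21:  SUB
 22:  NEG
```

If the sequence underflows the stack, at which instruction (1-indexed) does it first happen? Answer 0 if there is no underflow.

PUSH -43 : -43
PUSH 37  : -43 37
ADD      : -6
PUSH 76  : -6 76
SUB      : -82
DUP      : -82 -82
POP      : -82
PUSH -1  : -82 -1
MUL      : 82
PUSH 9   : 82 9
ADD      : 91
PUSH 2   : 91 2
POP      : 91
POP      : (empty)
NEG  — needs 1 operand, stack has 0 → underflow

15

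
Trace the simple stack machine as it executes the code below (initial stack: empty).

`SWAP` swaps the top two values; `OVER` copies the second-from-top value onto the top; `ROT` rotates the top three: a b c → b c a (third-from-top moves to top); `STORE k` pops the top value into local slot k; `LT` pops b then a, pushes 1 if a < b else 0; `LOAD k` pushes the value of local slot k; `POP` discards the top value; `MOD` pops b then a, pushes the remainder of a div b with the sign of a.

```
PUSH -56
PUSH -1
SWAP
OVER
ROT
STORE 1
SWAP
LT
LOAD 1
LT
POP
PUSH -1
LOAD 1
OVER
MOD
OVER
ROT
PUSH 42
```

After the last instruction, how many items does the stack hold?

4

PUSH -56 -> -56
PUSH -1  -> -56 -1
SWAP     -> -1 -56
OVER     -> -1 -56 -1
ROT      -> -56 -1 -1
STORE 1  -> -56 -1
SWAP     -> -1 -56
LT       -> 0
LOAD 1   -> 0 -1
LT       -> 0
POP      -> (empty)
PUSH -1  -> -1
LOAD 1   -> -1 -1
OVER     -> -1 -1 -1
MOD      -> -1 0
OVER     -> -1 0 -1
ROT      -> 0 -1 -1
PUSH 42  -> 0 -1 -1 42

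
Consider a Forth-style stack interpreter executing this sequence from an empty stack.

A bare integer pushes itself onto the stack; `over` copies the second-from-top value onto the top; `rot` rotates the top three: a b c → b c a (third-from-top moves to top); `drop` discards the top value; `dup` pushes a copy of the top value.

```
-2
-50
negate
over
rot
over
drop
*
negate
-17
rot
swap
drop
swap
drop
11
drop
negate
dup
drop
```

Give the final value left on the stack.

-2     : [-2]
-50    : [-2, -50]
negate : [-2, 50]
over   : [-2, 50, -2]
rot    : [50, -2, -2]
over   : [50, -2, -2, -2]
drop   : [50, -2, -2]
*      : [50, 4]
negate : [50, -4]
-17    : [50, -4, -17]
rot    : [-4, -17, 50]
swap   : [-4, 50, -17]
drop   : [-4, 50]
swap   : [50, -4]
drop   : [50]
11     : [50, 11]
drop   : [50]
negate : [-50]
dup    : [-50, -50]
drop   : [-50]

-50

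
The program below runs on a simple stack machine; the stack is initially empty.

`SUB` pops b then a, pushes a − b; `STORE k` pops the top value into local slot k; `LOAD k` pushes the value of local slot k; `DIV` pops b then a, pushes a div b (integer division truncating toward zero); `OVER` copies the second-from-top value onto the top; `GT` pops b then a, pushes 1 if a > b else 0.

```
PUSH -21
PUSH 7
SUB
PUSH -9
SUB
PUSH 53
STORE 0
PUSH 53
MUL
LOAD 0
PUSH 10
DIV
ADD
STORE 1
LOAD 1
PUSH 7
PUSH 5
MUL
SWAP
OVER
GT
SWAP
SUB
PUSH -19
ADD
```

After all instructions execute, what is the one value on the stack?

PUSH -21 → -21
PUSH 7   → -21 7
SUB      → -28
PUSH -9  → -28 -9
SUB      → -19
PUSH 53  → -19 53
STORE 0  → -19
PUSH 53  → -19 53
MUL      → -1007
LOAD 0   → -1007 53
PUSH 10  → -1007 53 10
DIV      → -1007 5
ADD      → -1002
STORE 1  → (empty)
LOAD 1   → -1002
PUSH 7   → -1002 7
PUSH 5   → -1002 7 5
MUL      → -1002 35
SWAP     → 35 -1002
OVER     → 35 -1002 35
GT       → 35 0
SWAP     → 0 35
SUB      → -35
PUSH -19 → -35 -19
ADD      → -54

-54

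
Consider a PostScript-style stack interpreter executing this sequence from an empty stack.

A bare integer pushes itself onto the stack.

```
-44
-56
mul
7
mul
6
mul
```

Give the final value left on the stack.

103488

-44 → -44
-56 → -44 -56
mul → 2464
7   → 2464 7
mul → 17248
6   → 17248 6
mul → 103488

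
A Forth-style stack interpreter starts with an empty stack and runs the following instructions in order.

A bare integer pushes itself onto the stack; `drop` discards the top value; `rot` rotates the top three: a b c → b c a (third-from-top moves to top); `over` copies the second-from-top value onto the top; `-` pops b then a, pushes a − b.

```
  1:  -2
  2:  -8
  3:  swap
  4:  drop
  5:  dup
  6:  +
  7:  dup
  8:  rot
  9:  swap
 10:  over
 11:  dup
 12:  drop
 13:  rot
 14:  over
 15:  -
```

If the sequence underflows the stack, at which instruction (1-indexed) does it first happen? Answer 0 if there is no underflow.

8

-2   -> [-2]
-8   -> [-2, -8]
swap -> [-8, -2]
drop -> [-8]
dup  -> [-8, -8]
+    -> [-16]
dup  -> [-16, -16]
rot  — needs 3 operands, stack has 2 → underflow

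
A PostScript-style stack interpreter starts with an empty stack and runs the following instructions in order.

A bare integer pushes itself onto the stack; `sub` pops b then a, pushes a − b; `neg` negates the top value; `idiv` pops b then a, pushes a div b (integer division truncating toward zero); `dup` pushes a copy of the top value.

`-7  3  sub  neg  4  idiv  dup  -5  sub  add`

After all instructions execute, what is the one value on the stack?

-7   : -7
3    : -7 3
sub  : -10
neg  : 10
4    : 10 4
idiv : 2
dup  : 2 2
-5   : 2 2 -5
sub  : 2 7
add  : 9

9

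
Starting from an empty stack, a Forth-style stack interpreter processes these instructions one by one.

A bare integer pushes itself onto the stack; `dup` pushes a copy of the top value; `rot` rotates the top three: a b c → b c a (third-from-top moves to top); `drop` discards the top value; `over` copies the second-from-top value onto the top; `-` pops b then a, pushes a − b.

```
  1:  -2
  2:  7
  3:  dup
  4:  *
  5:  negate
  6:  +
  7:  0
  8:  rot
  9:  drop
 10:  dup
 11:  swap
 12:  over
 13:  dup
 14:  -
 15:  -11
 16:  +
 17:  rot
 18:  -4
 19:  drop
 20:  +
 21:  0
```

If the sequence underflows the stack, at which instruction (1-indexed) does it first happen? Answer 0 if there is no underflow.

8

-2     -> [-2]
7      -> [-2, 7]
dup    -> [-2, 7, 7]
*      -> [-2, 49]
negate -> [-2, -49]
+      -> [-51]
0      -> [-51, 0]
rot  — needs 3 operands, stack has 2 → underflow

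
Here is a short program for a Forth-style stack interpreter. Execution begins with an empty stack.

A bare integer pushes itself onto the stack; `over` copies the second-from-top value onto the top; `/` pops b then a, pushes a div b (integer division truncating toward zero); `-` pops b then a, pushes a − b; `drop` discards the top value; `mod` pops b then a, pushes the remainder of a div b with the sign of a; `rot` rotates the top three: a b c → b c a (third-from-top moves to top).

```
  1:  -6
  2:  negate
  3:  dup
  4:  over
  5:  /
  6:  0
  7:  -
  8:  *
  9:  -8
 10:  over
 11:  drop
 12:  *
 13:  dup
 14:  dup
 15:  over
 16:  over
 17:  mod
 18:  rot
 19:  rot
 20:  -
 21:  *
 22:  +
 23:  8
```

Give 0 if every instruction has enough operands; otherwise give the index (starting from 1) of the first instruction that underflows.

-6     : [-6]
negate : [6]
dup    : [6, 6]
over   : [6, 6, 6]
/      : [6, 1]
0      : [6, 1, 0]
-      : [6, 1]
*      : [6]
-8     : [6, -8]
over   : [6, -8, 6]
drop   : [6, -8]
*      : [-48]
dup    : [-48, -48]
dup    : [-48, -48, -48]
over   : [-48, -48, -48, -48]
over   : [-48, -48, -48, -48, -48]
mod    : [-48, -48, -48, 0]
rot    : [-48, -48, 0, -48]
rot    : [-48, 0, -48, -48]
-      : [-48, 0, 0]
*      : [-48, 0]
+      : [-48]
8      : [-48, 8]

0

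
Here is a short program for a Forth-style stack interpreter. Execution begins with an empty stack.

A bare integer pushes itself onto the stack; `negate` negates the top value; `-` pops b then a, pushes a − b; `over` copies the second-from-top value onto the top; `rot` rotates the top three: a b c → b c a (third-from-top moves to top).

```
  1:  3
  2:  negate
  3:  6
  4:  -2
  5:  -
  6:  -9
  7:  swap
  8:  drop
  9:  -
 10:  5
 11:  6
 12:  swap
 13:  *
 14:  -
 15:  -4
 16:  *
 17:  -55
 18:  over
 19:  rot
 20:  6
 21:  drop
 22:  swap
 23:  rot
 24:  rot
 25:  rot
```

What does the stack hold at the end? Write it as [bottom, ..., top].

3      -> [3]
negate -> [-3]
6      -> [-3, 6]
-2     -> [-3, 6, -2]
-      -> [-3, 8]
-9     -> [-3, 8, -9]
swap   -> [-3, -9, 8]
drop   -> [-3, -9]
-      -> [6]
5      -> [6, 5]
6      -> [6, 5, 6]
swap   -> [6, 6, 5]
*      -> [6, 30]
-      -> [-24]
-4     -> [-24, -4]
*      -> [96]
-55    -> [96, -55]
over   -> [96, -55, 96]
rot    -> [-55, 96, 96]
6      -> [-55, 96, 96, 6]
drop   -> [-55, 96, 96]
swap   -> [-55, 96, 96]
rot    -> [96, 96, -55]
rot    -> [96, -55, 96]
rot    -> [-55, 96, 96]

[-55, 96, 96]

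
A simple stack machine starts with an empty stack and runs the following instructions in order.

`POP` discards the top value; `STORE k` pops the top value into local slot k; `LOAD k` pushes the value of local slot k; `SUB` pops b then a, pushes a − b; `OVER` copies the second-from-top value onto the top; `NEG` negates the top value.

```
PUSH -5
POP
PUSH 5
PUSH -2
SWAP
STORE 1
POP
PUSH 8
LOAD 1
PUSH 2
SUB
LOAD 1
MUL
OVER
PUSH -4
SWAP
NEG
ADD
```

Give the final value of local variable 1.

5

PUSH -5  -5
POP      (empty)
PUSH 5   5
PUSH -2  5 -2
SWAP     -2 5
STORE 1  -2
POP      (empty)
PUSH 8   8
LOAD 1   8 5
PUSH 2   8 5 2
SUB      8 3
LOAD 1   8 3 5
MUL      8 15
OVER     8 15 8
PUSH -4  8 15 8 -4
SWAP     8 15 -4 8
NEG      8 15 -4 -8
ADD      8 15 -12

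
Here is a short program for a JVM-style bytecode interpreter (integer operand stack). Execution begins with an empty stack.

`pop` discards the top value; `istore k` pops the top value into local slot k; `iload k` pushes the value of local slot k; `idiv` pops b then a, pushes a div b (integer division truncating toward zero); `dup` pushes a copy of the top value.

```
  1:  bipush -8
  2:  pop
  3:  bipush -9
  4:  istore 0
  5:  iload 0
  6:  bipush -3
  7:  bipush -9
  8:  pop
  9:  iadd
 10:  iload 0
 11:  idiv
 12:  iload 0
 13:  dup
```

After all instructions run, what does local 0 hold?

bipush -8 : [-8]
pop       : []
bipush -9 : [-9]
istore 0  : []
iload 0   : [-9]
bipush -3 : [-9, -3]
bipush -9 : [-9, -3, -9]
pop       : [-9, -3]
iadd      : [-12]
iload 0   : [-12, -9]
idiv      : [1]
iload 0   : [1, -9]
dup       : [1, -9, -9]

-9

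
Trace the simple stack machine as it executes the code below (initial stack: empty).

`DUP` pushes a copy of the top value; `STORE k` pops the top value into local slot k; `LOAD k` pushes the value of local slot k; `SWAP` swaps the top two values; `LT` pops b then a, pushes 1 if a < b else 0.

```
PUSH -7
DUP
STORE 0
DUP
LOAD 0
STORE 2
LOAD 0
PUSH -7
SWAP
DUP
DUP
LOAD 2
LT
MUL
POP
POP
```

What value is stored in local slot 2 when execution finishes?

PUSH -7  -7
DUP      -7 -7
STORE 0  -7
DUP      -7 -7
LOAD 0   -7 -7 -7
STORE 2  -7 -7
LOAD 0   -7 -7 -7
PUSH -7  -7 -7 -7 -7
SWAP     -7 -7 -7 -7
DUP      -7 -7 -7 -7 -7
DUP      -7 -7 -7 -7 -7 -7
LOAD 2   -7 -7 -7 -7 -7 -7 -7
LT       -7 -7 -7 -7 -7 0
MUL      -7 -7 -7 -7 0
POP      -7 -7 -7 -7
POP      -7 -7 -7

-7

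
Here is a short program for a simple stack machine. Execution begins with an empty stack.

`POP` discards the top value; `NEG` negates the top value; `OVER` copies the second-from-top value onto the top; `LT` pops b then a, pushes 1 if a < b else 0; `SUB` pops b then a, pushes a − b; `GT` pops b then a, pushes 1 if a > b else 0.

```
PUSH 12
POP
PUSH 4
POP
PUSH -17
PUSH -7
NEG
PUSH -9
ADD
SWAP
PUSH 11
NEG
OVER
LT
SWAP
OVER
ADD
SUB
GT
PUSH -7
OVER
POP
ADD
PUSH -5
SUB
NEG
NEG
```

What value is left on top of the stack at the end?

-2

PUSH 12   [12]
POP       []
PUSH 4    [4]
POP       []
PUSH -17  [-17]
PUSH -7   [-17, -7]
NEG       [-17, 7]
PUSH -9   [-17, 7, -9]
ADD       [-17, -2]
SWAP      [-2, -17]
PUSH 11   [-2, -17, 11]
NEG       [-2, -17, -11]
OVER      [-2, -17, -11, -17]
LT        [-2, -17, 0]
SWAP      [-2, 0, -17]
OVER      [-2, 0, -17, 0]
ADD       [-2, 0, -17]
SUB       [-2, 17]
GT        [0]
PUSH -7   [0, -7]
OVER      [0, -7, 0]
POP       [0, -7]
ADD       [-7]
PUSH -5   [-7, -5]
SUB       [-2]
NEG       [2]
NEG       [-2]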